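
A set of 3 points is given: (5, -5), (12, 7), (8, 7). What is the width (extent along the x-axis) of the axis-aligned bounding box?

max x = 12, min x = 5, so width = 7.

7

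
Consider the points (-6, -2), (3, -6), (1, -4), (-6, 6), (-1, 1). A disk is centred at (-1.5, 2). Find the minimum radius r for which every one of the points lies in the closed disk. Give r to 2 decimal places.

9.18

The required radius is the distance from (-1.5, 2) to the farthest point.
Squared distances: 36.25, 84.25, 42.25, 36.25, 1.25.
Maximum is 84.25, attained at (3, -6).
r = √(84.25) ≈ 9.18.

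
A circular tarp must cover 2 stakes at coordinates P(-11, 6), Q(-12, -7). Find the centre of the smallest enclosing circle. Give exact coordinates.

The smallest circle enclosing two points has them as diameter endpoints.
Centre = midpoint = (-11.5, -0.5); r² = |PQ|²/4 = 170/4 = 42.5.
Centre = (-11.5, -0.5).

(-11.5, -0.5)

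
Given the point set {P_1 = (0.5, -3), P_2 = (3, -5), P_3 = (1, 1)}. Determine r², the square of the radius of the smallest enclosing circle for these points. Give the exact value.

Side lengths²: P_1P_2² = 10.25, P_1P_3² = 16.25, P_2P_3² = 40.
Since P_2P_3² = 40 ≥ 16.25 + 10.25 = 26.5, the angle opposite P_2P_3 is not acute, so the smallest enclosing circle has P_2P_3 as diameter.
Centre = midpoint of P_2P_3 = (2, -2), r² = 40/4 = 10.

10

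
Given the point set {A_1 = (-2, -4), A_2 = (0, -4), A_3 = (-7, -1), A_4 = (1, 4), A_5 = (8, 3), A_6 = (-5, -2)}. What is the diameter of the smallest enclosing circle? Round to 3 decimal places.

15.524

By Welzl's lemma the MEC is supported by two points (diametrically opposite) or three points (on a circumcircle).
The farthest pair is A_3–A_5 with squared distance 241. The circle on this segment as diameter has centre (0.5, 1) and r² = 241/4 = 60.25.
Check A_1: distance² to centre = 31.25 ≤ 60.25, so it lies inside.
All remaining points lie in this disk, and no smaller disk contains both endpoints, so this is the minimum enclosing circle.
Diameter = 2r = 2√(60.25) ≈ 15.524.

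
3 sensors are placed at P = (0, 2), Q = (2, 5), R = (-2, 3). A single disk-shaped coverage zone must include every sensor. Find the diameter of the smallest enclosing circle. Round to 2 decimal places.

Side lengths²: PQ² = 13, PR² = 5, QR² = 20.
Since QR² = 20 ≥ 13 + 5 = 18, the angle opposite QR is not acute, so the smallest enclosing circle has QR as diameter.
Centre = midpoint of QR = (0, 4), r² = 20/4 = 5.
Diameter = 2r = 2√5 ≈ 4.47.

4.47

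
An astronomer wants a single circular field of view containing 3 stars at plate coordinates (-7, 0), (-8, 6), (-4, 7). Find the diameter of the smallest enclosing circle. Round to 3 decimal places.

7.616

Call the three points A, B, C in the order given.
Side lengths²: AB² = 37, AC² = 58, BC² = 17.
Since AC² = 58 ≥ 37 + 17 = 54, the angle opposite AC is not acute, so the smallest enclosing circle has AC as diameter.
Centre = midpoint of AC = (-5.5, 3.5), r² = 58/4 = 14.5.
Diameter = 2r = 2√(14.5) ≈ 7.616.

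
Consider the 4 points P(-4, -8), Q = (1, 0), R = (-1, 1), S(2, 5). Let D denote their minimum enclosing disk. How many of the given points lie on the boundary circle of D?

The minimum enclosing circle of a finite set is fixed by two of the points (as a diameter) or three (as a circumcircle).
The farthest pair is P–S with squared distance 205. The circle on this segment as diameter has centre (-1, -1.5) and r² = 205/4 = 51.25.
Check Q: distance² to centre = 6.25 ≤ 51.25, so it lies inside.
All remaining points lie in this disk, and no smaller disk contains both endpoints, so this is the minimum enclosing circle.
The points at distance exactly r from the centre are P, S — 2 points.

2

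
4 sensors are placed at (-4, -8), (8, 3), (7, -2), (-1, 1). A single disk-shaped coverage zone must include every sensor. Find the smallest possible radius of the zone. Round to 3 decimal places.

The minimum enclosing circle of a finite set is fixed by two of the points (as a diameter) or three (as a circumcircle).
The farthest pair is (-4, -8)–(8, 3) with squared distance 265. The circle on this segment as diameter has centre (2, -2.5) and r² = 265/4 = 66.25.
Check (7, -2): distance² to centre = 25.25 ≤ 66.25, so it lies inside.
All remaining points lie in this disk, and no smaller disk contains both endpoints, so this is the minimum enclosing circle.
r = √(66.25) ≈ 8.139.

8.139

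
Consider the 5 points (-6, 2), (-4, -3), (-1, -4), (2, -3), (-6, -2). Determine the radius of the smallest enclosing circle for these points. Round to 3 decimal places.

A smallest enclosing disk is always determined by at most three of the input points on its boundary.
The farthest pair is (-6, 2)–(2, -3) with squared distance 89. The circle on this segment as diameter has centre (-2, -0.5) and r² = 89/4 = 22.25.
Check (-4, -3): distance² to centre = 10.25 ≤ 22.25, so it lies inside.
All remaining points lie in this disk, and no smaller disk contains both endpoints, so this is the minimum enclosing circle.
r = √(22.25) ≈ 4.717.

4.717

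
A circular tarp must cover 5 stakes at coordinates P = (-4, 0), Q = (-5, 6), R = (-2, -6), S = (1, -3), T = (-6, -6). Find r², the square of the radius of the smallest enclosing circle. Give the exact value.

The minimum enclosing circle is determined by three boundary points: Q, R, T.
Their circumcentre is (-4, -0.125) with r² = 38.515625.
The farthest remaining point S is at distance² 33.265625 ≤ 38.515625.

38.515625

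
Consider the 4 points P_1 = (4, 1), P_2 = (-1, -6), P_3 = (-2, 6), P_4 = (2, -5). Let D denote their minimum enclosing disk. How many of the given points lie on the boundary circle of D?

3

By Welzl's lemma the MEC is supported by two points (diametrically opposite) or three points (on a circumcircle).
The minimum enclosing circle is determined by three boundary points: P_2, P_3, P_4.
Their circumcentre is (-99/74, 1/74) with r² = 99325/2738.
The farthest remaining point P_1 is at distance² 80677/2738 ≤ 99325/2738.
The points at distance exactly r from the centre are P_2, P_3, P_4 — 3 points.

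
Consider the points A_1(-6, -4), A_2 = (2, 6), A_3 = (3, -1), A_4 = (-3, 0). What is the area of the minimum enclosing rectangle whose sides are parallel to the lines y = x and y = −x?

72

In coordinates u = x + y, v = x − y the rectangle is axis-aligned; the map (x,y)→(u,v) scales areas by 2.
u-values: -10, 8, 2, -3; range = 8 − (-10) = 18.
v-values: -2, -4, 4, -3; range = 4 − (-4) = 8.
Area = (18 × 8) / 2 = 72.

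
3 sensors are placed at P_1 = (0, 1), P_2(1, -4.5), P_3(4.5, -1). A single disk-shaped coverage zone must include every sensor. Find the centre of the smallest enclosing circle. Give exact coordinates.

(81/52, -81/52)

Side lengths²: P_1P_2² = 31.25, P_1P_3² = 24.25, P_2P_3² = 24.5.
Since P_1P_2² = 31.25 < 24.5 + 24.25 = 48.75, the triangle is acute, so the smallest enclosing circle is the circumcircle.
Circumcentre = (81/52, -81/52), r² = 12125/1352.
Centre = (81/52, -81/52).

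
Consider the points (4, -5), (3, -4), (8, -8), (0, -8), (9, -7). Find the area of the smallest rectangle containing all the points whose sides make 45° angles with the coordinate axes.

In coordinates u = x + y, v = x − y the rectangle is axis-aligned; the map (x,y)→(u,v) scales areas by 2.
u-values: -1, -1, 0, -8, 2; range = 2 − (-8) = 10.
v-values: 9, 7, 16, 8, 16; range = 16 − 7 = 9.
Area = (10 × 9) / 2 = 45.

45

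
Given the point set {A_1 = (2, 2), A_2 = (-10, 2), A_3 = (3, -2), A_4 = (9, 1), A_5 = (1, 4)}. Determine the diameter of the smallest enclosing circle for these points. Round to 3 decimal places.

19.026

A smallest enclosing disk is always determined by at most three of the input points on its boundary.
The farthest pair is A_2–A_4 with squared distance 362. The circle on this segment as diameter has centre (-0.5, 1.5) and r² = 362/4 = 90.5.
Check A_1: distance² to centre = 6.5 ≤ 90.5, so it lies inside.
All remaining points lie in this disk, and no smaller disk contains both endpoints, so this is the minimum enclosing circle.
Diameter = 2r = 2√(90.5) ≈ 19.026.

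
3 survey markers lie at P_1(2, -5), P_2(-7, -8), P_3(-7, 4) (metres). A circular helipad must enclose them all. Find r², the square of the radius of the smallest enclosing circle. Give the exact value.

45

Side lengths²: P_1P_2² = 90, P_1P_3² = 162, P_2P_3² = 144.
Since P_1P_3² = 162 < 144 + 90 = 234, the triangle is acute, so the smallest enclosing circle is the circumcircle.
Circumcentre = (-4, -2), r² = 45.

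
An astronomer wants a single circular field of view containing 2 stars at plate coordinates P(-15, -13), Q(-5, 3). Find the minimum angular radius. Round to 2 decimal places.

The smallest circle enclosing two points has them as diameter endpoints.
Centre = midpoint = (-10, -5); r² = |PQ|²/4 = 356/4 = 89.
r = √89 ≈ 9.43.

9.43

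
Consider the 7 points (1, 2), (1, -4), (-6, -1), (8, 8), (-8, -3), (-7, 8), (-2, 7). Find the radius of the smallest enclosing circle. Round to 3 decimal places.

The minimum enclosing circle of a finite set is fixed by two of the points (as a diameter) or three (as a circumcircle).
The farthest pair is (8, 8)–(-8, -3) with squared distance 377. The circle on this segment as diameter has centre (0, 2.5) and r² = 377/4 = 94.25.
Check (1, 2): distance² to centre = 1.25 ≤ 94.25, so it lies inside.
All remaining points lie in this disk, and no smaller disk contains both endpoints, so this is the minimum enclosing circle.
r = √(94.25) ≈ 9.708.

9.708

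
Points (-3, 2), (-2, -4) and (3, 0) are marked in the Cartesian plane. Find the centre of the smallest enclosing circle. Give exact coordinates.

(-19/34, -23/34)

Call the three points A, B, C in the order given.
Side lengths²: AB² = 37, AC² = 40, BC² = 41.
Since BC² = 41 < 40 + 37 = 77, the triangle is acute, so the smallest enclosing circle is the circumcircle.
Circumcentre = (-19/34, -23/34), r² = 7585/578.
Centre = (-19/34, -23/34).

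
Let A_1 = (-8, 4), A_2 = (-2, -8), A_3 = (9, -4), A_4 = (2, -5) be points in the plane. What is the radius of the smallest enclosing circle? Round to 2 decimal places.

The minimum enclosing circle of a finite set is fixed by two of the points (as a diameter) or three (as a circumcircle).
The farthest pair is A_1–A_3 with squared distance 353. The circle on this segment as diameter has centre (0.5, 0) and r² = 353/4 = 88.25.
Check A_2: distance² to centre = 70.25 ≤ 88.25, so it lies inside.
All remaining points lie in this disk, and no smaller disk contains both endpoints, so this is the minimum enclosing circle.
r = √(88.25) ≈ 9.39.

9.39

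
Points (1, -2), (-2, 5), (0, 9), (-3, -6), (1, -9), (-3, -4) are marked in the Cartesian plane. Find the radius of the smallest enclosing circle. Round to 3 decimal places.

9.014

By Welzl's lemma the MEC is supported by two points (diametrically opposite) or three points (on a circumcircle).
The farthest pair is (0, 9)–(1, -9) with squared distance 325. The circle on this segment as diameter has centre (0.5, 0) and r² = 325/4 = 81.25.
Check (1, -2): distance² to centre = 4.25 ≤ 81.25, so it lies inside.
All remaining points lie in this disk, and no smaller disk contains both endpoints, so this is the minimum enclosing circle.
r = √(81.25) ≈ 9.014.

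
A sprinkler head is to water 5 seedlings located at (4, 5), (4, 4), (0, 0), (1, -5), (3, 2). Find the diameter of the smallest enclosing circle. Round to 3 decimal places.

10.440

A smallest enclosing disk is always determined by at most three of the input points on its boundary.
The farthest pair is (4, 5)–(1, -5) with squared distance 109. The circle on this segment as diameter has centre (2.5, 0) and r² = 109/4 = 27.25.
Check (4, 4): distance² to centre = 18.25 ≤ 27.25, so it lies inside.
All remaining points lie in this disk, and no smaller disk contains both endpoints, so this is the minimum enclosing circle.
Diameter = 2r = 2√(27.25) ≈ 10.440.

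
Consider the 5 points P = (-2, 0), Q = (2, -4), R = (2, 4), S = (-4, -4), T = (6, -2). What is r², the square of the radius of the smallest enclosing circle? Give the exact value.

A smallest enclosing disk is always determined by at most three of the input points on its boundary.
The minimum enclosing circle is determined by three boundary points: R, S, T.
Their circumcentre is (11/17, -21/17) with r² = 8450/289.
The farthest remaining point Q is at distance² 2738/289 ≤ 8450/289.

8450/289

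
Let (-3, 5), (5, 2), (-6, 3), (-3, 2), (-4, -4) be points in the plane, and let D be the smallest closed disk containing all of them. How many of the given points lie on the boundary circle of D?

3

By Welzl's lemma the MEC is supported by two points (diametrically opposite) or three points (on a circumcircle).
The minimum enclosing circle is determined by three boundary points: (5, 2), (-6, 3), (-4, -4).
Their circumcentre is (-0.66, 0.74) with r² = 33.6232.
The farthest remaining point (-3, 5) is at distance² 23.6232 ≤ 33.6232.
The points at distance exactly r from the centre are (5, 2), (-6, 3), (-4, -4) — 3 points.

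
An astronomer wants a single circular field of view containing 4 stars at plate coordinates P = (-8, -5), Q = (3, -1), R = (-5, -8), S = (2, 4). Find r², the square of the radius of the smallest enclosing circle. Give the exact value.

The minimum enclosing circle is determined by three boundary points: P, R, S.
Their circumcentre is (-69/38, -69/38) with r² = 34933/722.
The farthest remaining point Q is at distance² 17225/722 ≤ 34933/722.

34933/722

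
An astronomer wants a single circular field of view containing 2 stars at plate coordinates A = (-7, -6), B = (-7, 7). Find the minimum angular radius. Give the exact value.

The smallest circle enclosing two points has them as diameter endpoints.
Centre = midpoint = (-7, 0.5); r² = |AB|²/4 = 169/4 = 42.25.
r = √(42.25) = 6.5.

6.5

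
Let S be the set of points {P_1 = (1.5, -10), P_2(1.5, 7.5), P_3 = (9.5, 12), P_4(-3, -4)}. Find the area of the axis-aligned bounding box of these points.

275

x ranges over [-3, 9.5], width 12.5.
y ranges over [-10, 12], height 22.
Area = 12.5 × 22 = 275.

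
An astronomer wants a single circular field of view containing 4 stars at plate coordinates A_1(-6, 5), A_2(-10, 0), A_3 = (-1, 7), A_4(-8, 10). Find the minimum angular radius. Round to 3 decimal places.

5.826

The minimum enclosing circle is determined by three boundary points: A_2, A_3, A_4.
Their circumcentre is (-237/38, 169/38) with r² = 24505/722.
The farthest remaining point A_1 is at distance² 261/722 ≤ 24505/722.
r = √(24505/722) ≈ 5.826.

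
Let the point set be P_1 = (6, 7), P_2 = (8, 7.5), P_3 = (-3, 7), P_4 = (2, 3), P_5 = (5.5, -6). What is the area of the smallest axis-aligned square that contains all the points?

182.25

The bounding box has width 11 and height 13.5.
An axis-aligned square enclosing the set must have side ≥ max(width, height).
So the minimum side is max(11, 13.5) = 13.5.
Area = 13.5² = 182.25.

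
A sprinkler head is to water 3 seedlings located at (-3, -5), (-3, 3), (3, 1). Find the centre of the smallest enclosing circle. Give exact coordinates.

(-1, -1)

Call the three points A, B, C in the order given.
Side lengths²: AB² = 64, AC² = 72, BC² = 40.
Since AC² = 72 < 64 + 40 = 104, the triangle is acute, so the smallest enclosing circle is the circumcircle.
Circumcentre = (-1, -1), r² = 20.
Centre = (-1, -1).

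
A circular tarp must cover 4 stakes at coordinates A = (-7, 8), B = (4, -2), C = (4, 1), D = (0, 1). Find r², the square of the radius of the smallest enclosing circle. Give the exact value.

The farthest pair is A–B with squared distance 221. The circle on this segment as diameter has centre (-1.5, 3) and r² = 221/4 = 55.25.
Check C: distance² to centre = 34.25 ≤ 55.25, so it lies inside.
All remaining points lie in this disk, and no smaller disk contains both endpoints, so this is the minimum enclosing circle.

55.25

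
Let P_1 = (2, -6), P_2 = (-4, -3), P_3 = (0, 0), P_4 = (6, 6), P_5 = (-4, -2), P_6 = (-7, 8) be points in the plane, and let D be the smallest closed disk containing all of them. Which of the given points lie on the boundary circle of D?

By Welzl's lemma the MEC is supported by two points (diametrically opposite) or three points (on a circumcircle).
The minimum enclosing circle is determined by three boundary points: P_1, P_4, P_6.
Their circumcentre is (-107/82, 145/82) with r² = 239605/3362.
The farthest remaining point P_2 is at distance² 100861/3362 ≤ 239605/3362.
The points at distance exactly r from the centre are P_1, P_4, P_6 — 3 points.

P_1, P_4, P_6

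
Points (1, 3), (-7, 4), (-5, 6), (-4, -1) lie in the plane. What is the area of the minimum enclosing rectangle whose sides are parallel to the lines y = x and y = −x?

In coordinates u = x + y, v = x − y the rectangle is axis-aligned; the map (x,y)→(u,v) scales areas by 2.
u-values: 4, -3, 1, -5; range = 4 − (-5) = 9.
v-values: -2, -11, -11, -3; range = -2 − (-11) = 9.
Area = (9 × 9) / 2 = 40.5.

40.5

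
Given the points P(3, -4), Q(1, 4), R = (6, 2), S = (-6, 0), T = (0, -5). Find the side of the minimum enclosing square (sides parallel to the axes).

The bounding box has width 12 and height 9.
An axis-aligned square enclosing the set must have side ≥ max(width, height).
So the minimum side is max(12, 9) = 12.

12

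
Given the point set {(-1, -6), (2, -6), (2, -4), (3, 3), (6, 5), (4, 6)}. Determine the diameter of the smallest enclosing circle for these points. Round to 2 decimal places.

A smallest enclosing disk is always determined by at most three of the input points on its boundary.
The minimum enclosing circle is determined by three boundary points: (-1, -6), (6, 5), (4, 6).
Their circumcentre is (123/58, -15/58) with r² = 71825/1682.
The farthest remaining point (2, -6) is at distance² 55469/1682 ≤ 71825/1682.
Diameter = 2r = 2√(71825/1682) ≈ 13.07.

13.07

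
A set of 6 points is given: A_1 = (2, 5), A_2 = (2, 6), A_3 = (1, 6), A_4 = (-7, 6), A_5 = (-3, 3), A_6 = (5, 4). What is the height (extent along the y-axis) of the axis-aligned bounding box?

max y = 6, min y = 3, so height = 3.

3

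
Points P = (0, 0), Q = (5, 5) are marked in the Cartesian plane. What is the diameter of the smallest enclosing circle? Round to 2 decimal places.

The smallest circle enclosing two points has them as diameter endpoints.
Centre = midpoint = (2.5, 2.5); r² = |PQ|²/4 = 50/4 = 12.5.
Diameter = 2r = 2√(12.5) ≈ 7.07.

7.07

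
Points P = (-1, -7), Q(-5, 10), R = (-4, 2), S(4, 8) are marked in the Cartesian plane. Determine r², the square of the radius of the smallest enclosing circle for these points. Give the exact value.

The minimum enclosing circle of a finite set is fixed by two of the points (as a diameter) or three (as a circumcircle).
The minimum enclosing circle is determined by three boundary points: P, Q, S.
Their circumcentre is (-123/58, 99/58) with r² = 129625/1682.
The farthest remaining point R is at distance² 6085/1682 ≤ 129625/1682.

129625/1682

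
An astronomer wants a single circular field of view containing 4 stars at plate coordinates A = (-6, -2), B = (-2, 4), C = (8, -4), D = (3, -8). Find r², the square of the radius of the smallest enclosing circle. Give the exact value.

The minimum enclosing circle is determined by three boundary points: A, B, C.
Their circumcentre is (25/23, -55/23) with r² = 26650/529.
The farthest remaining point D is at distance² 18577/529 ≤ 26650/529.

26650/529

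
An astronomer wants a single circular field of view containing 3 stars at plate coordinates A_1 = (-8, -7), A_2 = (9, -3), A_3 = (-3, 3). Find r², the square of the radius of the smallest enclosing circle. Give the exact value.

76.25

Side lengths²: A_1A_2² = 305, A_1A_3² = 125, A_2A_3² = 180.
Since A_1A_2² = 305 ≥ 180 + 125 = 305, the angle opposite A_1A_2 is not acute, so the smallest enclosing circle has A_1A_2 as diameter.
Centre = midpoint of A_1A_2 = (0.5, -5), r² = 305/4 = 76.25.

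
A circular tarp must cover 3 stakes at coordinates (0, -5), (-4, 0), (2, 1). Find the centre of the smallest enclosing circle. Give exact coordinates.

(-23/34, -49/34)

Call the three points A, B, C in the order given.
Side lengths²: AB² = 41, AC² = 40, BC² = 37.
Since AB² = 41 < 40 + 37 = 77, the triangle is acute, so the smallest enclosing circle is the circumcircle.
Circumcentre = (-23/34, -49/34), r² = 7585/578.
Centre = (-23/34, -49/34).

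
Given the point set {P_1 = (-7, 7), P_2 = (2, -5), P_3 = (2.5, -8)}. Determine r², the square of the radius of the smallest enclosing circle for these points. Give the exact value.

78.8125

Side lengths²: P_1P_2² = 225, P_1P_3² = 315.25, P_2P_3² = 9.25.
Since P_1P_3² = 315.25 ≥ 225 + 9.25 = 234.25, the angle opposite P_1P_3 is not acute, so the smallest enclosing circle has P_1P_3 as diameter.
Centre = midpoint of P_1P_3 = (-2.25, -0.5), r² = 315.25/4 = 78.8125.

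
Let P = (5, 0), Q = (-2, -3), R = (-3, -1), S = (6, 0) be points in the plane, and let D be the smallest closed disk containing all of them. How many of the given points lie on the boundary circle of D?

The minimum enclosing circle of a finite set is fixed by two of the points (as a diameter) or three (as a circumcircle).
The farthest pair is R–S with squared distance 82. The circle on this segment as diameter has centre (1.5, -0.5) and r² = 82/4 = 20.5.
Check P: distance² to centre = 12.5 ≤ 20.5, so it lies inside.
All remaining points lie in this disk, and no smaller disk contains both endpoints, so this is the minimum enclosing circle.
The points at distance exactly r from the centre are R, S — 2 points.

2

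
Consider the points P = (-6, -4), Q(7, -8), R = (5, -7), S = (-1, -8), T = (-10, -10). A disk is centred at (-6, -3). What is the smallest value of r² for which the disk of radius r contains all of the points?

194

The required radius is the distance from (-6, -3) to the farthest point.
Squared distances: 1, 194, 137, 50, 65.
Maximum is 194, attained at Q.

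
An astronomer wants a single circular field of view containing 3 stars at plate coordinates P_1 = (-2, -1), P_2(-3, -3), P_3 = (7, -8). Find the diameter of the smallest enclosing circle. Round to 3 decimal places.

11.402

Side lengths²: P_1P_2² = 5, P_1P_3² = 130, P_2P_3² = 125.
Since P_1P_3² = 130 ≥ 125 + 5 = 130, the angle opposite P_1P_3 is not acute, so the smallest enclosing circle has P_1P_3 as diameter.
Centre = midpoint of P_1P_3 = (2.5, -4.5), r² = 130/4 = 32.5.
Diameter = 2r = 2√(32.5) ≈ 11.402.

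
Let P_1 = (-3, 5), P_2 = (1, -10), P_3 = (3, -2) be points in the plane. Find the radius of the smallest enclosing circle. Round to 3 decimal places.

7.762

Side lengths²: P_1P_2² = 241, P_1P_3² = 85, P_2P_3² = 68.
Since P_1P_2² = 241 ≥ 85 + 68 = 153, the angle opposite P_1P_2 is not acute, so the smallest enclosing circle has P_1P_2 as diameter.
Centre = midpoint of P_1P_2 = (-1, -2.5), r² = 241/4 = 60.25.
r = √(60.25) ≈ 7.762.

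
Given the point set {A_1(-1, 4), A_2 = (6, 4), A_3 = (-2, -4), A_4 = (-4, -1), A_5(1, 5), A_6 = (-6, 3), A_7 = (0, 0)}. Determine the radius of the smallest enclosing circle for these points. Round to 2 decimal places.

The minimum enclosing circle is determined by three boundary points: A_2, A_3, A_6.
Their circumcentre is (3/22, 41/22) with r² = 9425/242.
The farthest remaining point A_4 is at distance² 6125/242 ≤ 9425/242.
r = √(9425/242) ≈ 6.24.

6.24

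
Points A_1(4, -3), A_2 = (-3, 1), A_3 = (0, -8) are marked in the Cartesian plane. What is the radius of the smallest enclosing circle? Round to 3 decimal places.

Side lengths²: A_1A_2² = 65, A_1A_3² = 41, A_2A_3² = 90.
Since A_2A_3² = 90 < 65 + 41 = 106, the triangle is acute, so the smallest enclosing circle is the circumcircle.
Circumcentre = (-27/34, -111/34), r² = 13325/578.
r = √(13325/578) ≈ 4.801.

4.801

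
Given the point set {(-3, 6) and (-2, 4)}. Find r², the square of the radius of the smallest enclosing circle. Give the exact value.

1.25

The smallest circle enclosing two points has them as diameter endpoints.
Centre = midpoint = (-2.5, 5); r² = |(-3, 6)−(-2, 4)|²/4 = 5/4 = 1.25.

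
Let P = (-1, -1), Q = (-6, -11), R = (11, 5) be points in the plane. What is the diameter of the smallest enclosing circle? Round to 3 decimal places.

Side lengths²: PQ² = 125, PR² = 180, QR² = 545.
Since QR² = 545 ≥ 180 + 125 = 305, the angle opposite QR is not acute, so the smallest enclosing circle has QR as diameter.
Centre = midpoint of QR = (2.5, -3), r² = 545/4 = 136.25.
Diameter = 2r = 2√(136.25) ≈ 23.345.

23.345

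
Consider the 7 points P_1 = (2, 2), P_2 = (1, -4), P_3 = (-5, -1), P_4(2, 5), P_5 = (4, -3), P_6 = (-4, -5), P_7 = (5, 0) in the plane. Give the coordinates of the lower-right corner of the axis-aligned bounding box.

(5, -5)

x-range [-5, 5], y-range [-5, 5].
The lower-right corner is (5, -5).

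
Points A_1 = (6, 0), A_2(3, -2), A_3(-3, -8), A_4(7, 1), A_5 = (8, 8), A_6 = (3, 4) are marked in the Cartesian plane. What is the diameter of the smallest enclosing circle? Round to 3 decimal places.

A smallest enclosing disk is always determined by at most three of the input points on its boundary.
The farthest pair is A_3–A_5 with squared distance 377. The circle on this segment as diameter has centre (2.5, 0) and r² = 377/4 = 94.25.
Check A_1: distance² to centre = 12.25 ≤ 94.25, so it lies inside.
All remaining points lie in this disk, and no smaller disk contains both endpoints, so this is the minimum enclosing circle.
Diameter = 2r = 2√(94.25) ≈ 19.416.

19.416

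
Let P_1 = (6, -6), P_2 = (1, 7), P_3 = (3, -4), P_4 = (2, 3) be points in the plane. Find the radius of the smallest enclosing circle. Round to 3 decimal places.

6.964

The minimum enclosing circle of a finite set is fixed by two of the points (as a diameter) or three (as a circumcircle).
The farthest pair is P_1–P_2 with squared distance 194. The circle on this segment as diameter has centre (3.5, 0.5) and r² = 194/4 = 48.5.
Check P_3: distance² to centre = 20.5 ≤ 48.5, so it lies inside.
All remaining points lie in this disk, and no smaller disk contains both endpoints, so this is the minimum enclosing circle.
r = √(48.5) ≈ 6.964.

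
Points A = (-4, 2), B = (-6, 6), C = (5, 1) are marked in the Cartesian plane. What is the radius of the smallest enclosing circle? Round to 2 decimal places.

6.04

Side lengths²: AB² = 20, AC² = 82, BC² = 146.
Since BC² = 146 ≥ 82 + 20 = 102, the angle opposite BC is not acute, so the smallest enclosing circle has BC as diameter.
Centre = midpoint of BC = (-0.5, 3.5), r² = 146/4 = 36.5.
r = √(36.5) ≈ 6.04.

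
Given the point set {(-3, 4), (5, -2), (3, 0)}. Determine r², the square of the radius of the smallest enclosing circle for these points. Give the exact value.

25

Call the three points A, B, C in the order given.
Side lengths²: AB² = 100, AC² = 52, BC² = 8.
Since AB² = 100 ≥ 52 + 8 = 60, the angle opposite AB is not acute, so the smallest enclosing circle has AB as diameter.
Centre = midpoint of AB = (1, 1), r² = 100/4 = 25.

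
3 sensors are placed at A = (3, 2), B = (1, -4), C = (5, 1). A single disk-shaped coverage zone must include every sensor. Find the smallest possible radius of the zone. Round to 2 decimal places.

3.23

Side lengths²: AB² = 40, AC² = 5, BC² = 41.
Since BC² = 41 < 40 + 5 = 45, the triangle is acute, so the smallest enclosing circle is the circumcircle.
Circumcentre = (37/14, -17/14), r² = 1025/98.
r = √(1025/98) ≈ 3.23.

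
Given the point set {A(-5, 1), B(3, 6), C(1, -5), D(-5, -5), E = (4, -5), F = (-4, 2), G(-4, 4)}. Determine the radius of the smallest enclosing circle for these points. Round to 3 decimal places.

The minimum enclosing circle of a finite set is fixed by two of the points (as a diameter) or three (as a circumcircle).
The minimum enclosing circle is determined by three boundary points: B, D, E.
Their circumcentre is (-0.5, 3/22) with r² = 11285/242.
The farthest remaining point C is at distance² 6929/242 ≤ 11285/242.
r = √(11285/242) ≈ 6.829.

6.829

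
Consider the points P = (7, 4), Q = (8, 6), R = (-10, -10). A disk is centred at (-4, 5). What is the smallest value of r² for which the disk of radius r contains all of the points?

261

The required radius is the distance from (-4, 5) to the farthest point.
Squared distances: 122, 145, 261.
Maximum is 261, attained at R.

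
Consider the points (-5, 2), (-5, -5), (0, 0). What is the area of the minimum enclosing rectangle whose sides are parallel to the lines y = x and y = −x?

35

In coordinates u = x + y, v = x − y the rectangle is axis-aligned; the map (x,y)→(u,v) scales areas by 2.
u-values: -3, -10, 0; range = 0 − (-10) = 10.
v-values: -7, 0, 0; range = 0 − (-7) = 7.
Area = (10 × 7) / 2 = 35.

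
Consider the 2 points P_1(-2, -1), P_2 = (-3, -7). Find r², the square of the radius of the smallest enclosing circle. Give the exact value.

9.25

The smallest circle enclosing two points has them as diameter endpoints.
Centre = midpoint = (-2.5, -4); r² = |P_1P_2|²/4 = 37/4 = 9.25.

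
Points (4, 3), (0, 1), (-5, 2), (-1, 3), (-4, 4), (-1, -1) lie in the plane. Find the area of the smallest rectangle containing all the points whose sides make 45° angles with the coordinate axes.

45

In coordinates u = x + y, v = x − y the rectangle is axis-aligned; the map (x,y)→(u,v) scales areas by 2.
u-values: 7, 1, -3, 2, 0, -2; range = 7 − (-3) = 10.
v-values: 1, -1, -7, -4, -8, 0; range = 1 − (-8) = 9.
Area = (10 × 9) / 2 = 45.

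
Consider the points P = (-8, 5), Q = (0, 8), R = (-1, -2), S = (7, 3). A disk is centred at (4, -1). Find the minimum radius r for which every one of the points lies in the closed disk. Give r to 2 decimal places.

The required radius is the distance from (4, -1) to the farthest point.
Squared distances: 180, 97, 26, 25.
Maximum is 180, attained at P.
r = √180 ≈ 13.42.

13.42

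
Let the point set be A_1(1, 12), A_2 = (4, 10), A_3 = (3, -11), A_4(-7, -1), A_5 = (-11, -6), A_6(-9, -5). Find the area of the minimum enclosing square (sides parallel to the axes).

The bounding box has width 15 and height 23.
An axis-aligned square enclosing the set must have side ≥ max(width, height).
So the minimum side is max(15, 23) = 23.
Area = 23² = 529.

529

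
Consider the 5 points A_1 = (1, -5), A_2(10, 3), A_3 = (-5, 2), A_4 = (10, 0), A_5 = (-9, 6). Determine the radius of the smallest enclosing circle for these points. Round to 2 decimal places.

9.96

By Welzl's lemma the MEC is supported by two points (diametrically opposite) or three points (on a circumcircle).
The farthest pair is A_4–A_5 with squared distance 397. The circle on this segment as diameter has centre (0.5, 3) and r² = 397/4 = 99.25.
Check A_1: distance² to centre = 64.25 ≤ 99.25, so it lies inside.
All remaining points lie in this disk, and no smaller disk contains both endpoints, so this is the minimum enclosing circle.
r = √(99.25) ≈ 9.96.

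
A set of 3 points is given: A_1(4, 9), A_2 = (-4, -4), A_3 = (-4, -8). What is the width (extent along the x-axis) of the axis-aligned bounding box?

8

max x = 4, min x = -4, so width = 8.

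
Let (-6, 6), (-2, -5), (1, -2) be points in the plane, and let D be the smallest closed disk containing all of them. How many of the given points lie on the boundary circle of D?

Call the three points A, B, C in the order given.
Side lengths²: AB² = 137, AC² = 113, BC² = 18.
Since AB² = 137 ≥ 113 + 18 = 131, the angle opposite AB is not acute, so the smallest enclosing circle has AB as diameter.
Centre = midpoint of AB = (-4, 0.5), r² = 137/4 = 34.25.
The points at distance exactly r from the centre are (-6, 6), (-2, -5) — 2 points.

2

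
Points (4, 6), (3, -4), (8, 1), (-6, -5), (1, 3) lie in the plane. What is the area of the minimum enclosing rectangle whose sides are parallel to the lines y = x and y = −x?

94.5

In coordinates u = x + y, v = x − y the rectangle is axis-aligned; the map (x,y)→(u,v) scales areas by 2.
u-values: 10, -1, 9, -11, 4; range = 10 − (-11) = 21.
v-values: -2, 7, 7, -1, -2; range = 7 − (-2) = 9.
Area = (21 × 9) / 2 = 94.5.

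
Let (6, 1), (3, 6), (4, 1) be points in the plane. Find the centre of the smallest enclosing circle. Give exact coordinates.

(4.5, 3.5)

Call the three points A, B, C in the order given.
Side lengths²: AB² = 34, AC² = 4, BC² = 26.
Since AB² = 34 ≥ 26 + 4 = 30, the angle opposite AB is not acute, so the smallest enclosing circle has AB as diameter.
Centre = midpoint of AB = (4.5, 3.5), r² = 34/4 = 8.5.
Centre = (4.5, 3.5).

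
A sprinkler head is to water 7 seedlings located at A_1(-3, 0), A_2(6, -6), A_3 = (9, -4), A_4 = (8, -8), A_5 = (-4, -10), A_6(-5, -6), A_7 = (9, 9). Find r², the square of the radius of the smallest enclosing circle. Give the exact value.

A smallest enclosing disk is always determined by at most three of the input points on its boundary.
The farthest pair is A_5–A_7 with squared distance 530. The circle on this segment as diameter has centre (2.5, -0.5) and r² = 530/4 = 132.5.
Check A_1: distance² to centre = 30.5 ≤ 132.5, so it lies inside.
All remaining points lie in this disk, and no smaller disk contains both endpoints, so this is the minimum enclosing circle.

132.5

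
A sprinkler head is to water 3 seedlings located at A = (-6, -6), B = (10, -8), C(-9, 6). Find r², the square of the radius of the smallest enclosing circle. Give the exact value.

139.25

Side lengths²: AB² = 260, AC² = 153, BC² = 557.
Since BC² = 557 ≥ 260 + 153 = 413, the angle opposite BC is not acute, so the smallest enclosing circle has BC as diameter.
Centre = midpoint of BC = (0.5, -1), r² = 557/4 = 139.25.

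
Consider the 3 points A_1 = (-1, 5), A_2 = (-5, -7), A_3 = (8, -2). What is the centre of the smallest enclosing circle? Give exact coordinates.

(21/34, -75/34)

Side lengths²: A_1A_2² = 160, A_1A_3² = 130, A_2A_3² = 194.
Since A_2A_3² = 194 < 160 + 130 = 290, the triangle is acute, so the smallest enclosing circle is the circumcircle.
Circumcentre = (21/34, -75/34), r² = 31525/578.
Centre = (21/34, -75/34).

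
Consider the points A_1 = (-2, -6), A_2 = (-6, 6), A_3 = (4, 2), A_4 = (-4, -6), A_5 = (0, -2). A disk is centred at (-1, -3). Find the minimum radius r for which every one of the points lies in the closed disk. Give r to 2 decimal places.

The required radius is the distance from (-1, -3) to the farthest point.
Squared distances: 10, 106, 50, 18, 2.
Maximum is 106, attained at A_2.
r = √106 ≈ 10.30.

10.30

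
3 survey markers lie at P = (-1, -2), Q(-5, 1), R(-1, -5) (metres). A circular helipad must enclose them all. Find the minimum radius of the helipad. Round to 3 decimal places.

3.606

Side lengths²: PQ² = 25, PR² = 9, QR² = 52.
Since QR² = 52 ≥ 25 + 9 = 34, the angle opposite QR is not acute, so the smallest enclosing circle has QR as diameter.
Centre = midpoint of QR = (-3, -2), r² = 52/4 = 13.
r = √13 ≈ 3.606.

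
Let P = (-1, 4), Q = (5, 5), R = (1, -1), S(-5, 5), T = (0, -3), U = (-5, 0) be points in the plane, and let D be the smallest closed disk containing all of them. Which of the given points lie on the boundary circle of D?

By Welzl's lemma the MEC is supported by two points (diametrically opposite) or three points (on a circumcircle).
The farthest pair is Q–U with squared distance 125. The circle on this segment as diameter has centre (0, 2.5) and r² = 125/4 = 31.25.
Check P: distance² to centre = 3.25 ≤ 31.25, so it lies inside.
All remaining points lie in this disk, and no smaller disk contains both endpoints, so this is the minimum enclosing circle.
The points at distance exactly r from the centre are Q, S, U — 3 points.

Q, S, U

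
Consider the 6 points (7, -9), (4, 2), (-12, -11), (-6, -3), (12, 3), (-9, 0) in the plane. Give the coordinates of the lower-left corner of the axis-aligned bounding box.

x-range [-12, 12], y-range [-11, 3].
The lower-left corner is (-12, -11).

(-12, -11)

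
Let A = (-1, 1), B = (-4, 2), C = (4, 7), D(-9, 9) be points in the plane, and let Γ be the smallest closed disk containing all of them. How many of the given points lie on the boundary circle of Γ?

3

A smallest enclosing disk is always determined by at most three of the input points on its boundary.
The minimum enclosing circle is determined by three boundary points: A, C, D.
Their circumcentre is (-57/22, 163/22) with r² = 10553/242.
The farthest remaining point B is at distance² 7561/242 ≤ 10553/242.
The points at distance exactly r from the centre are A, C, D — 3 points.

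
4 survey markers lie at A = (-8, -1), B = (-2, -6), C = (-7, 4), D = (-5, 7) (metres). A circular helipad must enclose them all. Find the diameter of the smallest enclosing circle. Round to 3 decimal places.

13.342

The minimum enclosing circle of a finite set is fixed by two of the points (as a diameter) or three (as a circumcircle).
The farthest pair is B–D with squared distance 178. The circle on this segment as diameter has centre (-3.5, 0.5) and r² = 178/4 = 44.5.
Check A: distance² to centre = 22.5 ≤ 44.5, so it lies inside.
All remaining points lie in this disk, and no smaller disk contains both endpoints, so this is the minimum enclosing circle.
Diameter = 2r = 2√(44.5) ≈ 13.342.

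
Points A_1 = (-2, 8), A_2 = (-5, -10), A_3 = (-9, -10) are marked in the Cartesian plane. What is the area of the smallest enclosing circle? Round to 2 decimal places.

292.95

Side lengths²: A_1A_2² = 333, A_1A_3² = 373, A_2A_3² = 16.
Since A_1A_3² = 373 ≥ 333 + 16 = 349, the angle opposite A_1A_3 is not acute, so the smallest enclosing circle has A_1A_3 as diameter.
Centre = midpoint of A_1A_3 = (-5.5, -1), r² = 373/4 = 93.25.
Area = π·r² = π·93.25 ≈ 292.95.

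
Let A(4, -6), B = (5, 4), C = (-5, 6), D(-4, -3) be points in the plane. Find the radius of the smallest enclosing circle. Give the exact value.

The minimum enclosing circle of a finite set is fixed by two of the points (as a diameter) or three (as a circumcircle).
The farthest pair is A–C with squared distance 225. The circle on this segment as diameter has centre (-0.5, 0) and r² = 225/4 = 56.25.
Check B: distance² to centre = 46.25 ≤ 56.25, so it lies inside.
All remaining points lie in this disk, and no smaller disk contains both endpoints, so this is the minimum enclosing circle.
r = √(56.25) = 7.5.

7.5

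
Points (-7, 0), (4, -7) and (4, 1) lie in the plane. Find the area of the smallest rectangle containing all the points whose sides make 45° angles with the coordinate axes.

108

In coordinates u = x + y, v = x − y the rectangle is axis-aligned; the map (x,y)→(u,v) scales areas by 2.
u-values: -7, -3, 5; range = 5 − (-7) = 12.
v-values: -7, 11, 3; range = 11 − (-7) = 18.
Area = (12 × 18) / 2 = 108.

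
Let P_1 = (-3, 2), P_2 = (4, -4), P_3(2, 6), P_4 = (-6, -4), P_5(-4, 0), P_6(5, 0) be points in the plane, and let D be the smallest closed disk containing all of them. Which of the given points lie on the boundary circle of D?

P_2, P_3, P_4

A smallest enclosing disk is always determined by at most three of the input points on its boundary.
The minimum enclosing circle is determined by three boundary points: P_2, P_3, P_4.
Their circumcentre is (-1, 0.2) with r² = 42.64.
The farthest remaining point P_6 is at distance² 36.04 ≤ 42.64.
The points at distance exactly r from the centre are P_2, P_3, P_4 — 3 points.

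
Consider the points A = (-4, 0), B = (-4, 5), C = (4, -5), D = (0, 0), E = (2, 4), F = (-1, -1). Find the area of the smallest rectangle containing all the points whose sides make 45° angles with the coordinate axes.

In coordinates u = x + y, v = x − y the rectangle is axis-aligned; the map (x,y)→(u,v) scales areas by 2.
u-values: -4, 1, -1, 0, 6, -2; range = 6 − (-4) = 10.
v-values: -4, -9, 9, 0, -2, 0; range = 9 − (-9) = 18.
Area = (10 × 18) / 2 = 90.

90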